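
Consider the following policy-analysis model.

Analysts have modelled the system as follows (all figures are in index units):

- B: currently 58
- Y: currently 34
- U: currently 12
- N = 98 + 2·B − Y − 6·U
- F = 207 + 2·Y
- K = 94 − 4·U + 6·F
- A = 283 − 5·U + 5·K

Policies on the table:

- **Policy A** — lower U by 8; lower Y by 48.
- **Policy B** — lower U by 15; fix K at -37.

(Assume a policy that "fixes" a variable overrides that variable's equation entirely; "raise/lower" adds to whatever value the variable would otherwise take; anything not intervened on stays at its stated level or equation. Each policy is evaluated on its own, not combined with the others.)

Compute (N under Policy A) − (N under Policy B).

Policy A (U − 8, Y − 48):
  B = 58
  Y = 34 − 48 = -14
  U = 12 − 8 = 4
  N = 98 + 2·58 − (-14) − 6·4 = 204
Policy B (U − 15, K := -37):
  B = 58
  Y = 34
  U = 12 − 15 = -3
  N = 98 + 2·58 − 34 − 6·(-3) = 198
N: 204 − 198 = 6

6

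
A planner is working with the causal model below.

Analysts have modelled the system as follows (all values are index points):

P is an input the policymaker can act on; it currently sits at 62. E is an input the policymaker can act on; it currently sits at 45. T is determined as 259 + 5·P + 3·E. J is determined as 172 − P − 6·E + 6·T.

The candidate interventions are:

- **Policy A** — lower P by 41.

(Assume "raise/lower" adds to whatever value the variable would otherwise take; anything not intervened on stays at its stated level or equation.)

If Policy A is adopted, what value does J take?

2875

Policy A (P − 41):
  P = 62 − 41 = 21
  E = 45
  T = 259 + 5·21 + 3·45 = 499
  J = 172 − 21 − 6·45 + 6·499 = 2875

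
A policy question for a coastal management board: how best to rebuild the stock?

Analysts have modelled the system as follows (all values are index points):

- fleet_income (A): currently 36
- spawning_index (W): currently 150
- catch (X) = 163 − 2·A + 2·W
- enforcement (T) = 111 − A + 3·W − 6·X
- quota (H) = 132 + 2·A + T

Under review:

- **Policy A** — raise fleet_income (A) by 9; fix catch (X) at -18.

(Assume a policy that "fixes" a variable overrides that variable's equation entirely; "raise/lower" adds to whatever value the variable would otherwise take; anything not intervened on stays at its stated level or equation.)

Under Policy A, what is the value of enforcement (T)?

624

Policy A (A + 9, X := -18):
  A = 36 + 9 = 45
  W = 150
  X = -18
  T = 111 − 45 + 3·150 − 6·(-18) = 624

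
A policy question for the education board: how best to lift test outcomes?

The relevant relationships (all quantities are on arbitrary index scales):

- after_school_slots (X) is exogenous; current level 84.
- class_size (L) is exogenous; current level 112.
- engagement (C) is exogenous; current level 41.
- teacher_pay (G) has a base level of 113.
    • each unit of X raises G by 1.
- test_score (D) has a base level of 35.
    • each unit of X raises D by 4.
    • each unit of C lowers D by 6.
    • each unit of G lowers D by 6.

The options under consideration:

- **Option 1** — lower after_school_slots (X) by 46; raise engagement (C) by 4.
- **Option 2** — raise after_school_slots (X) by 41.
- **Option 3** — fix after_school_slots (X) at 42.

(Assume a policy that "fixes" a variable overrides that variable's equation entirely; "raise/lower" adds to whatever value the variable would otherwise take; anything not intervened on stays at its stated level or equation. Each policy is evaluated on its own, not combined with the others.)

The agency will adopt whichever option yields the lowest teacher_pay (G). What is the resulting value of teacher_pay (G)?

151

Option 1 (X − 46, C + 4):
  X = 84 − 46 = 38
  G = 113 + 38 = 151
Option 2 (X + 41):
  X = 84 + 41 = 125
  G = 113 + 125 = 238
Option 3 (X := 42):
  X = 42
  G = 113 + 42 = 155
Comparing — Option 1: G=151, Option 2: G=238, Option 3: G=155. Lowest is 151 (Option 1).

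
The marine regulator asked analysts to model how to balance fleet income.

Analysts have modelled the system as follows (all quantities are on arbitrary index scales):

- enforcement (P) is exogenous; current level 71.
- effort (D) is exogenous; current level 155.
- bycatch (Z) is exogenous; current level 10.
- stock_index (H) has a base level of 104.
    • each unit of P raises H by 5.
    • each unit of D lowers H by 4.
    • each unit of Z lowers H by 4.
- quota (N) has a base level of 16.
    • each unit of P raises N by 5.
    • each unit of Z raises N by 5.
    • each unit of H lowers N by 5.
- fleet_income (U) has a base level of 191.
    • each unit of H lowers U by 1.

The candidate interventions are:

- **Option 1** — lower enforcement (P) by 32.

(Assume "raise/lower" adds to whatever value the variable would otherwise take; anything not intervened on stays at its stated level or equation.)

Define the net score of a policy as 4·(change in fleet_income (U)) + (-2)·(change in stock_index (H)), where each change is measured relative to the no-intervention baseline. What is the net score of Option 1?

Baseline:
  P = 71
  D = 155
  Z = 10
  H = 104 + 5·71 − 4·155 − 4·10 = -201
  U = 191 − (-201) = 392
Option 1 (P − 32):
  P = 71 − 32 = 39
  D = 155
  Z = 10
  H = 104 + 5·39 − 4·155 − 4·10 = -361
  U = 191 − (-361) = 552
ΔU = 552 − 392 = 160; ΔH = -361 − (-201) = -160
Score = 4·160 + (-2)·(-160) = 960

960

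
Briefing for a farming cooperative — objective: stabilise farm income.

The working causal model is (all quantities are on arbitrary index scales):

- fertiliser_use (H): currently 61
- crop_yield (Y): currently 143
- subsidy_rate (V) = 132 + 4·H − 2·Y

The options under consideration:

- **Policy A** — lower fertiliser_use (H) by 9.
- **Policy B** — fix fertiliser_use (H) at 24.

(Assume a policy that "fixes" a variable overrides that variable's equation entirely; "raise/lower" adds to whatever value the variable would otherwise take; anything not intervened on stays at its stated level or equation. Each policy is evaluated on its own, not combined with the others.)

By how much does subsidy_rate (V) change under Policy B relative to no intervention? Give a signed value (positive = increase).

-148

Baseline:
  H = 61
  Y = 143
  V = 132 + 4·61 − 2·143 = 90
Policy B (H := 24):
  H = 24
  Y = 143
  V = 132 + 4·24 − 2·143 = -58
Change in V: -58 − 90 = -148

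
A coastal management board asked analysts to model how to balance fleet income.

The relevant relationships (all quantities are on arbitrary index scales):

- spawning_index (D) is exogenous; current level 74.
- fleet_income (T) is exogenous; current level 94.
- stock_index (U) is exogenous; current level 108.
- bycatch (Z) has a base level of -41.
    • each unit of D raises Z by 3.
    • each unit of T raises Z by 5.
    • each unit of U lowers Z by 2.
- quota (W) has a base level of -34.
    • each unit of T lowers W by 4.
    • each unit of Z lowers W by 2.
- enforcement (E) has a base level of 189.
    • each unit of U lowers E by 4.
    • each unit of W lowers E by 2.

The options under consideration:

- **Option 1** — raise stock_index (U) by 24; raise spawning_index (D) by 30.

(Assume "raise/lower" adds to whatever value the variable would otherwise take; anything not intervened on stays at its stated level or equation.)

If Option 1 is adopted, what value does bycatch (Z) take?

477

Option 1 (U + 24, D + 30):
  D = 74 + 30 = 104
  T = 94
  U = 108 + 24 = 132
  Z = -41 + 3·104 + 5·94 − 2·132 = 477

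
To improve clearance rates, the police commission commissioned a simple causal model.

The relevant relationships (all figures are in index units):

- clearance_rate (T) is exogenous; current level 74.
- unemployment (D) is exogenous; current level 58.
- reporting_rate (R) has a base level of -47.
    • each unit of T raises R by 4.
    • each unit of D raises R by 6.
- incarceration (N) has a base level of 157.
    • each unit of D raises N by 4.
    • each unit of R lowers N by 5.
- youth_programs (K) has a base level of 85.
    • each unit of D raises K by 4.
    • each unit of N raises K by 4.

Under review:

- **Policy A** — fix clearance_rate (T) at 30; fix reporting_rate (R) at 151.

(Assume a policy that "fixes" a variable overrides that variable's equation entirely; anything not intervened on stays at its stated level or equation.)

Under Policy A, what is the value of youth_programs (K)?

-1147

Policy A (T := 30, R := 151):
  T = 30
  D = 58
  R = 151
  N = 157 + 4·58 − 5·151 = -366
  K = 85 + 4·58 + 4·(-366) = -1147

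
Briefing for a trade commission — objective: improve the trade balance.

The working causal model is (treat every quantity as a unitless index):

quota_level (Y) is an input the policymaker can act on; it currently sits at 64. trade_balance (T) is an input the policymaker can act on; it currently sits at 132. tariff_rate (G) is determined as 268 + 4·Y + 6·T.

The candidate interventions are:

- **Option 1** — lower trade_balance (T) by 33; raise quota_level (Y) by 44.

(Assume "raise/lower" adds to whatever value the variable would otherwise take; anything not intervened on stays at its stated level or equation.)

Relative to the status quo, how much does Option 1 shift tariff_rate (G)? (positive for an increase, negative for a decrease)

-22

Baseline:
  Y = 64
  T = 132
  G = 268 + 4·64 + 6·132 = 1316
Option 1 (T − 33, Y + 44):
  Y = 64 + 44 = 108
  T = 132 − 33 = 99
  G = 268 + 4·108 + 6·99 = 1294
Change in G: 1294 − 1316 = -22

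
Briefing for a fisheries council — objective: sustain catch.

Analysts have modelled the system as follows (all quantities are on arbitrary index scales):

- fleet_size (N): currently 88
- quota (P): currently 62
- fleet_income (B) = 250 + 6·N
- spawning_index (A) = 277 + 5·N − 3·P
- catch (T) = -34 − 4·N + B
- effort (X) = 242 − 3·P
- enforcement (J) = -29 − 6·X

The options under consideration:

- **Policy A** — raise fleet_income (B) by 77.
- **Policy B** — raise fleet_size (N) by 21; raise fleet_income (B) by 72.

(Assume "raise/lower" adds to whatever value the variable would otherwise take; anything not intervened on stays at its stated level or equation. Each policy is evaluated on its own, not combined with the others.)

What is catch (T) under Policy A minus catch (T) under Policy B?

-37

Policy A (B + 77):
  N = 88
  B = 250 + 6·88 (+77 from intervention) = 855
  T = -34 − 4·88 + 855 = 469
Policy B (N + 21, B + 72):
  N = 88 + 21 = 109
  B = 250 + 6·109 (+72 from intervention) = 976
  T = -34 − 4·109 + 976 = 506
T: 469 − 506 = -37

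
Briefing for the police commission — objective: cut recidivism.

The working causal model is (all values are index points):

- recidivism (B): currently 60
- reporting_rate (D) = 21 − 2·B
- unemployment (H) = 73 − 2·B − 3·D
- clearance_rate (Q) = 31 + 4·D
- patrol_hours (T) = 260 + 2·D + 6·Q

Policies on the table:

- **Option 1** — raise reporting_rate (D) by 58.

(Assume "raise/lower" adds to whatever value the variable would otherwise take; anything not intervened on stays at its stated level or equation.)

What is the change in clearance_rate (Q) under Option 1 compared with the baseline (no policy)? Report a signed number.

Baseline:
  B = 60
  D = 21 − 2·60 = -99
  Q = 31 + 4·(-99) = -365
Option 1 (D + 58):
  B = 60
  D = 21 − 2·60 (+58 from intervention) = -41
  Q = 31 + 4·(-41) = -133
Change in Q: -133 − (-365) = 232

232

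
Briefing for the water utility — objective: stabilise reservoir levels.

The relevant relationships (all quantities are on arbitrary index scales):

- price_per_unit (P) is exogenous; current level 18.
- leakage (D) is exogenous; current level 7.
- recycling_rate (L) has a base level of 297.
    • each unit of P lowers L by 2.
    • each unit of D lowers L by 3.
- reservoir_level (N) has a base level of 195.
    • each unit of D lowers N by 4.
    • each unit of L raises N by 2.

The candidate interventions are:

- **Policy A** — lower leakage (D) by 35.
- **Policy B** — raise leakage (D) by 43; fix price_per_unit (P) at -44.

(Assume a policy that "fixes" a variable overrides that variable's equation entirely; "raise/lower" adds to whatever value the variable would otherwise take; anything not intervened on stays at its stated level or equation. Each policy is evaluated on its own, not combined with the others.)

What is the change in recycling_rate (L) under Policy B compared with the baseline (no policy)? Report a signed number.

-5

Baseline:
  P = 18
  D = 7
  L = 297 − 2·18 − 3·7 = 240
Policy B (D + 43, P := -44):
  P = -44
  D = 7 + 43 = 50
  L = 297 − 2·(-44) − 3·50 = 235
Change in L: 235 − 240 = -5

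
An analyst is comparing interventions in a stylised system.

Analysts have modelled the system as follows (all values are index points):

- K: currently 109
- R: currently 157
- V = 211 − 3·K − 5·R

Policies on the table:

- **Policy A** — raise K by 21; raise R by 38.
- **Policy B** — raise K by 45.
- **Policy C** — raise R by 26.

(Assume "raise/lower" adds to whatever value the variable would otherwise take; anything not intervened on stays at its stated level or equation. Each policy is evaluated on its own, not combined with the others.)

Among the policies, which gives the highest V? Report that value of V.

-1031

Policy A (K + 21, R + 38):
  K = 109 + 21 = 130
  R = 157 + 38 = 195
  V = 211 − 3·130 − 5·195 = -1154
Policy B (K + 45):
  K = 109 + 45 = 154
  R = 157
  V = 211 − 3·154 − 5·157 = -1036
Policy C (R + 26):
  K = 109
  R = 157 + 26 = 183
  V = 211 − 3·109 − 5·183 = -1031
Comparing — Policy A: V=-1154, Policy B: V=-1036, Policy C: V=-1031. Highest is -1031 (Policy C).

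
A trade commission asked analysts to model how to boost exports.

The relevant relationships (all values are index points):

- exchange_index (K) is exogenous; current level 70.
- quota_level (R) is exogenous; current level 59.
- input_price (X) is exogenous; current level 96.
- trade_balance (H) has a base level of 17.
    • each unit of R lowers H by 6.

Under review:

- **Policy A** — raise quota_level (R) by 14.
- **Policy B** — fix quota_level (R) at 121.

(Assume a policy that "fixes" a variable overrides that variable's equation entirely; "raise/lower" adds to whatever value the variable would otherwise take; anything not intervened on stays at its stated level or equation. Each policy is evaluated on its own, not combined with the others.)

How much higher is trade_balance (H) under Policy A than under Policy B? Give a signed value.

Policy A (R + 14):
  R = 59 + 14 = 73
  H = 17 − 6·73 = -421
Policy B (R := 121):
  R = 121
  H = 17 − 6·121 = -709
H: -421 − (-709) = 288

288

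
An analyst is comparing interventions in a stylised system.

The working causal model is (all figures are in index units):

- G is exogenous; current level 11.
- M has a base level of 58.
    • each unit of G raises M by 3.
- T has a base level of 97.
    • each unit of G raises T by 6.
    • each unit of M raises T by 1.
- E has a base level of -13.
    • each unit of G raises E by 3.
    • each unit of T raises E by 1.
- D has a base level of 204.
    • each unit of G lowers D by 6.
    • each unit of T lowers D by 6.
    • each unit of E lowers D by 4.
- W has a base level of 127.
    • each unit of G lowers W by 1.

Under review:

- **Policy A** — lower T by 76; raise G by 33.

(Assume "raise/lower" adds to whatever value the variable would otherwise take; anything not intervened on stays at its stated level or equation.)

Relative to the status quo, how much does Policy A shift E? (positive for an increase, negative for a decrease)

320

Baseline:
  G = 11
  M = 58 + 3·11 = 91
  T = 97 + 6·11 + 91 = 254
  E = -13 + 3·11 + 254 = 274
Policy A (T − 76, G + 33):
  G = 11 + 33 = 44
  M = 58 + 3·44 = 190
  T = 97 + 6·44 + 190 (−76 from intervention) = 475
  E = -13 + 3·44 + 475 = 594
Change in E: 594 − 274 = 320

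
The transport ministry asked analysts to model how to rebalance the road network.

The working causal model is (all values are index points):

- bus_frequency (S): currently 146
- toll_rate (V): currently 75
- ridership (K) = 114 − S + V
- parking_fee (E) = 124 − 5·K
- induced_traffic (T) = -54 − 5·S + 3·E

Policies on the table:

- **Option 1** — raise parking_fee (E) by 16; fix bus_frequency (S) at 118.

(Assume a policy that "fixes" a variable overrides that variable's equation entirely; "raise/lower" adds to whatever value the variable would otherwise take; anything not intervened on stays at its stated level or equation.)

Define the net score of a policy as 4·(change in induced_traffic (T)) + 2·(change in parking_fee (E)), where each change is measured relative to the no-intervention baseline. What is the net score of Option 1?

Baseline:
  S = 146
  V = 75
  K = 114 − 146 + 75 = 43
  E = 124 − 5·43 = -91
  T = -54 − 5·146 + 3·(-91) = -1057
Option 1 (E + 16, S := 118):
  S = 118
  V = 75
  K = 114 − 118 + 75 = 71
  E = 124 − 5·71 (+16 from intervention) = -215
  T = -54 − 5·118 + 3·(-215) = -1289
ΔT = -1289 − (-1057) = -232; ΔE = -215 − (-91) = -124
Score = 4·(-232) + 2·(-124) = -1176

-1176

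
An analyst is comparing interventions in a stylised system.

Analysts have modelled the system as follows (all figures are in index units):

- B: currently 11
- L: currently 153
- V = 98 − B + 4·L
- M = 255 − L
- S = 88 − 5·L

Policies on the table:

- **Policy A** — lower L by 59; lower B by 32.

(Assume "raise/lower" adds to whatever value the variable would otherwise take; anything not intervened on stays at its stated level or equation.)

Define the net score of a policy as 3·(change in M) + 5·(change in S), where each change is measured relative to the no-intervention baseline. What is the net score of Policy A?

1652

Baseline:
  L = 153
  M = 255 − 153 = 102
  S = 88 − 5·153 = -677
Policy A (L − 59, B − 32):
  L = 153 − 59 = 94
  M = 255 − 94 = 161
  S = 88 − 5·94 = -382
ΔM = 161 − 102 = 59; ΔS = -382 − (-677) = 295
Score = 3·59 + 5·295 = 1652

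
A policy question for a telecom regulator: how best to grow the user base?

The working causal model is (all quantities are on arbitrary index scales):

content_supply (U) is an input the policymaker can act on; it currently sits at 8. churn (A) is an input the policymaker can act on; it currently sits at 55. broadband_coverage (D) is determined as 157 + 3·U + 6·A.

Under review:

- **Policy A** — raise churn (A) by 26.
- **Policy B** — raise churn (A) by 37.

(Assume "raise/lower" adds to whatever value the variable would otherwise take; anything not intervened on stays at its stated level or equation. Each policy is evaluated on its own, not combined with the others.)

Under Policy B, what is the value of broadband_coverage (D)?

Policy B (A + 37):
  U = 8
  A = 55 + 37 = 92
  D = 157 + 3·8 + 6·92 = 733

733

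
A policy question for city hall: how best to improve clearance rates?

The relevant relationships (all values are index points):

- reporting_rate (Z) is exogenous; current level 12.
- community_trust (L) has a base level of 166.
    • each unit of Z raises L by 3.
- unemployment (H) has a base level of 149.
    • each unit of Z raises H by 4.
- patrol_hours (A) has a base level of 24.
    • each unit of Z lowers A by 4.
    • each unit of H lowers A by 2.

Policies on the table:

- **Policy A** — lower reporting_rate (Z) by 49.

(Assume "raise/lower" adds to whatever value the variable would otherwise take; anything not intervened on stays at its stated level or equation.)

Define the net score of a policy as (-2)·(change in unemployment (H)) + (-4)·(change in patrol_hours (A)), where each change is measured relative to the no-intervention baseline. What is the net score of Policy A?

-1960

Baseline:
  Z = 12
  H = 149 + 4·12 = 197
  A = 24 − 4·12 − 2·197 = -418
Policy A (Z − 49):
  Z = 12 − 49 = -37
  H = 149 + 4·(-37) = 1
  A = 24 − 4·(-37) − 2·1 = 170
ΔH = 1 − 197 = -196; ΔA = 170 − (-418) = 588
Score = (-2)·(-196) + (-4)·588 = -1960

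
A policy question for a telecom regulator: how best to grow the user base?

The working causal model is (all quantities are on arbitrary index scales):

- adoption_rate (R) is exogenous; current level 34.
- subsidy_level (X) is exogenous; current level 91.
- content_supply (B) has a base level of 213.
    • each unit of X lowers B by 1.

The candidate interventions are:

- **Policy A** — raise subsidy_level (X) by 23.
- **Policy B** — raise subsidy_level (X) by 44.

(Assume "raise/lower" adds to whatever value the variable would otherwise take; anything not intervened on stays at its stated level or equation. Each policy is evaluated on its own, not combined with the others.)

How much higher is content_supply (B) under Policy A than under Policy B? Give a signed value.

Policy A (X + 23):
  X = 91 + 23 = 114
  B = 213 − 114 = 99
Policy B (X + 44):
  X = 91 + 44 = 135
  B = 213 − 135 = 78
B: 99 − 78 = 21

21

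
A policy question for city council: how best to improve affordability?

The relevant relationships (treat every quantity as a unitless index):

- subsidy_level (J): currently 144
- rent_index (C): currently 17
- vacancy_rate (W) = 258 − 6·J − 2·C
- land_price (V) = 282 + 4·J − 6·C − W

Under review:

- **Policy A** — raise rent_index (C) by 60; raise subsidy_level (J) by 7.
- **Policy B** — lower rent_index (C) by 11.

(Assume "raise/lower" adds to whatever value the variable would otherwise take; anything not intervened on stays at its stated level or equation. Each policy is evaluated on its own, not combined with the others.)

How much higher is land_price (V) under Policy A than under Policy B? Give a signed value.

Policy A (C + 60, J + 7):
  J = 144 + 7 = 151
  C = 17 + 60 = 77
  W = 258 − 6·151 − 2·77 = -802
  V = 282 + 4·151 − 6·77 − (-802) = 1226
Policy B (C − 11):
  J = 144
  C = 17 − 11 = 6
  W = 258 − 6·144 − 2·6 = -618
  V = 282 + 4·144 − 6·6 − (-618) = 1440
V: 1226 − 1440 = -214

-214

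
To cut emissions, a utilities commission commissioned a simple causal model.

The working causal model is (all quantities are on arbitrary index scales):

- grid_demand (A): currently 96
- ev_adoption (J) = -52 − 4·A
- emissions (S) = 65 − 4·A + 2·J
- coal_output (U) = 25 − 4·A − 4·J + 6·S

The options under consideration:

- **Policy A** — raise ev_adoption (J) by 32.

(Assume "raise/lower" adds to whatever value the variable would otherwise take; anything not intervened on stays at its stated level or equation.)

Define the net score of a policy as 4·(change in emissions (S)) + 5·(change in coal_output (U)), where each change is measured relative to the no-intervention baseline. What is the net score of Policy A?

Baseline:
  A = 96
  J = -52 − 4·96 = -436
  S = 65 − 4·96 + 2·(-436) = -1191
  U = 25 − 4·96 − 4·(-436) + 6·(-1191) = -5761
Policy A (J + 32):
  A = 96
  J = -52 − 4·96 (+32 from intervention) = -404
  S = 65 − 4·96 + 2·(-404) = -1127
  U = 25 − 4·96 − 4·(-404) + 6·(-1127) = -5505
ΔS = -1127 − (-1191) = 64; ΔU = -5505 − (-5761) = 256
Score = 4·64 + 5·256 = 1536

1536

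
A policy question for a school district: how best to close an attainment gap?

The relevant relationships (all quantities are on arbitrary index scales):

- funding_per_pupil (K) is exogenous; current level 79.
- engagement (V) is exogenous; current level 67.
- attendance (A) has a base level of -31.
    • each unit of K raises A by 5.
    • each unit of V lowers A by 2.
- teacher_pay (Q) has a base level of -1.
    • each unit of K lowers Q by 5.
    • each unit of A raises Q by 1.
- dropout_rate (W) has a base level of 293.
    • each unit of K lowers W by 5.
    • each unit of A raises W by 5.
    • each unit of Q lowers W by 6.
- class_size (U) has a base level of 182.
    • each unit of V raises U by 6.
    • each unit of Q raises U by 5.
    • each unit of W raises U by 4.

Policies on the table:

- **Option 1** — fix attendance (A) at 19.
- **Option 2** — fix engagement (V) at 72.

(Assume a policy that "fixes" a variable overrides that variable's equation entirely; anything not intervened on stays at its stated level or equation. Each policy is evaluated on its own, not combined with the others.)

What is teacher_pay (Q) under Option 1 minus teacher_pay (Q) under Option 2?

Option 1 (A := 19):
  K = 79
  V = 67
  A = 19
  Q = -1 − 5·79 + 19 = -377
Option 2 (V := 72):
  K = 79
  V = 72
  A = -31 + 5·79 − 2·72 = 220
  Q = -1 − 5·79 + 220 = -176
Q: -377 − (-176) = -201

-201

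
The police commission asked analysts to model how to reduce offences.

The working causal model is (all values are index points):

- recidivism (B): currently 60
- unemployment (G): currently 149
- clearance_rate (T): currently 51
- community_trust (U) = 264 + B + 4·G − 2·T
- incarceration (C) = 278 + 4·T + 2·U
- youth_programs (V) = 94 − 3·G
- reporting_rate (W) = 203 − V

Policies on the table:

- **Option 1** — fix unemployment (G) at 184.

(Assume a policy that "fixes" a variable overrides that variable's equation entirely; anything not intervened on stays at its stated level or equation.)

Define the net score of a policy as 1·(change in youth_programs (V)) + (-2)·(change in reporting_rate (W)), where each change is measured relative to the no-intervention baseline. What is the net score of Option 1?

Baseline:
  G = 149
  V = 94 − 3·149 = -353
  W = 203 − (-353) = 556
Option 1 (G := 184):
  G = 184
  V = 94 − 3·184 = -458
  W = 203 − (-458) = 661
ΔV = -458 − (-353) = -105; ΔW = 661 − 556 = 105
Score = 1·(-105) + (-2)·105 = -315

-315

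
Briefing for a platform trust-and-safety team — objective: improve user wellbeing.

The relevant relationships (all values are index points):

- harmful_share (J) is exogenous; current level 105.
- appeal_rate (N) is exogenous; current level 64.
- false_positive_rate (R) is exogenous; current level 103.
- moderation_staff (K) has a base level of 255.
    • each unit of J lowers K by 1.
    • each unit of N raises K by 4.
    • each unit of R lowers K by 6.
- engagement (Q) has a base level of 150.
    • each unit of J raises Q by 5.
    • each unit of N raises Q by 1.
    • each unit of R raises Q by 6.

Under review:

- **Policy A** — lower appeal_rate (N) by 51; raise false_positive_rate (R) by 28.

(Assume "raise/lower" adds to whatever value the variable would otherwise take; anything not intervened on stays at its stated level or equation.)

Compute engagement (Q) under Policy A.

Policy A (N − 51, R + 28):
  J = 105
  N = 64 − 51 = 13
  R = 103 + 28 = 131
  Q = 150 + 5·105 + 13 + 6·131 = 1474

1474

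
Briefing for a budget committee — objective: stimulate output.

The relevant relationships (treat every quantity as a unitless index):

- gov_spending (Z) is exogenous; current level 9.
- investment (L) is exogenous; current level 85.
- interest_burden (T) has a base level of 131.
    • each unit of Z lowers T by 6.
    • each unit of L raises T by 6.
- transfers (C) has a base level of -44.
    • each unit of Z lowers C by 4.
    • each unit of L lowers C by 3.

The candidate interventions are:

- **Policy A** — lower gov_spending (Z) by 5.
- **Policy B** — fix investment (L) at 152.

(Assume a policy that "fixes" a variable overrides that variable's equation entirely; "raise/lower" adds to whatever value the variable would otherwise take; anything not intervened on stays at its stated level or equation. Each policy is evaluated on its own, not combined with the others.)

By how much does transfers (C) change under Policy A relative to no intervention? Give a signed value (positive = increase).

20

Baseline:
  Z = 9
  L = 85
  C = -44 − 4·9 − 3·85 = -335
Policy A (Z − 5):
  Z = 9 − 5 = 4
  L = 85
  C = -44 − 4·4 − 3·85 = -315
Change in C: -315 − (-335) = 20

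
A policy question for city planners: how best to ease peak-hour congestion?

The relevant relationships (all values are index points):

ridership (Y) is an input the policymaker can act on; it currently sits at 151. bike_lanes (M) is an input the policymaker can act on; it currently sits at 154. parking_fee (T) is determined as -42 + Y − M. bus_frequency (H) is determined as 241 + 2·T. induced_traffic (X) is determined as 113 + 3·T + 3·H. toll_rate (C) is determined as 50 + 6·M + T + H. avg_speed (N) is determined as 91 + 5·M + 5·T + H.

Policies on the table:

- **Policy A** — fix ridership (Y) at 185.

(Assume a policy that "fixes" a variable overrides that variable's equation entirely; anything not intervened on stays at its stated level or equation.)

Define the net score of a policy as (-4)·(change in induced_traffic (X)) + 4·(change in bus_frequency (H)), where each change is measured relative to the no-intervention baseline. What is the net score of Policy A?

Baseline:
  Y = 151
  M = 154
  T = -42 + 151 − 154 = -45
  H = 241 + 2·(-45) = 151
  X = 113 + 3·(-45) + 3·151 = 431
Policy A (Y := 185):
  Y = 185
  M = 154
  T = -42 + 185 − 154 = -11
  H = 241 + 2·(-11) = 219
  X = 113 + 3·(-11) + 3·219 = 737
ΔX = 737 − 431 = 306; ΔH = 219 − 151 = 68
Score = (-4)·306 + 4·68 = -952

-952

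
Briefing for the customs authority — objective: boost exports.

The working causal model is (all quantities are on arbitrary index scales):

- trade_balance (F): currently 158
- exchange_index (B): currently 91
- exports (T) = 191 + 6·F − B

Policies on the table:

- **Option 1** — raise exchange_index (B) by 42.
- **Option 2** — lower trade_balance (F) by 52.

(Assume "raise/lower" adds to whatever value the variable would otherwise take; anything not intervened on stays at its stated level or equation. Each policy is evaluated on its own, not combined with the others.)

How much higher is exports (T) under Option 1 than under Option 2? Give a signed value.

Option 1 (B + 42):
  F = 158
  B = 91 + 42 = 133
  T = 191 + 6·158 − 133 = 1006
Option 2 (F − 52):
  F = 158 − 52 = 106
  B = 91
  T = 191 + 6·106 − 91 = 736
T: 1006 − 736 = 270

270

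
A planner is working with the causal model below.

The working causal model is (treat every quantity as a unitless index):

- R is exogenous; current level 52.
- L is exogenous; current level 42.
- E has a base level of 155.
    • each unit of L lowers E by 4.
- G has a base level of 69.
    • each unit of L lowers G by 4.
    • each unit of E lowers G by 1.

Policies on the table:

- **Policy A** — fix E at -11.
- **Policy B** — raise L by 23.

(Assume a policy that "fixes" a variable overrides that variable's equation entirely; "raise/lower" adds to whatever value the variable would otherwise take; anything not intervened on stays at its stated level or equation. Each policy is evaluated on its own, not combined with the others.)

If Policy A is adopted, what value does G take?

-88

Policy A (E := -11):
  L = 42
  E = -11
  G = 69 − 4·42 − (-11) = -88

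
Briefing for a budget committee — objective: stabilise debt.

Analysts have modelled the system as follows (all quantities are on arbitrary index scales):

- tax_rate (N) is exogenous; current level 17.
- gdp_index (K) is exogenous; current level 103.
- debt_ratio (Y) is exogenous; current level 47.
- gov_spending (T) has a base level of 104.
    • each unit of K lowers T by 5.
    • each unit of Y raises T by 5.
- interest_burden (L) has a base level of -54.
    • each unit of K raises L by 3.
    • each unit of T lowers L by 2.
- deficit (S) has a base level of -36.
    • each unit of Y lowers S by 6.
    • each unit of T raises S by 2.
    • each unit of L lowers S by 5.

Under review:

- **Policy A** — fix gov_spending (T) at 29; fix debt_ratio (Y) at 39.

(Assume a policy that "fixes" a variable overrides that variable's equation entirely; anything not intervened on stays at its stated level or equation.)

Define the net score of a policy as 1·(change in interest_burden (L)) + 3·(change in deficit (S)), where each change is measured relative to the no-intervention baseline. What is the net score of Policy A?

7114

Baseline:
  K = 103
  Y = 47
  T = 104 − 5·103 + 5·47 = -176
  L = -54 + 3·103 − 2·(-176) = 607
  S = -36 − 6·47 + 2·(-176) − 5·607 = -3705
Policy A (T := 29, Y := 39):
  K = 103
  Y = 39
  T = 29
  L = -54 + 3·103 − 2·29 = 197
  S = -36 − 6·39 + 2·29 − 5·197 = -1197
ΔL = 197 − 607 = -410; ΔS = -1197 − (-3705) = 2508
Score = 1·(-410) + 3·2508 = 7114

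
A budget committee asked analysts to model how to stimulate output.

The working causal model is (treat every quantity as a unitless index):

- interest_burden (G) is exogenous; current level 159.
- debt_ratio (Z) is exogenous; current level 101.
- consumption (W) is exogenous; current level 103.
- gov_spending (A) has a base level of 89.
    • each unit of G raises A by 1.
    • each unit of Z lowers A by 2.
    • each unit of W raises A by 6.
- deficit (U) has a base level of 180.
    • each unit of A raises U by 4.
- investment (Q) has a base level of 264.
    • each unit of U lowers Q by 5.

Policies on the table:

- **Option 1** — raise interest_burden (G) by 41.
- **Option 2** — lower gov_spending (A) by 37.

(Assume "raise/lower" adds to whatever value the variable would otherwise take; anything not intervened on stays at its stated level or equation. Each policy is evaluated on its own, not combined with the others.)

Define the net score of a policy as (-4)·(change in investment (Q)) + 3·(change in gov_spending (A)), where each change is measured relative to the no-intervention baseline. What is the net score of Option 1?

Baseline:
  G = 159
  Z = 101
  W = 103
  A = 89 + 159 − 2·101 + 6·103 = 664
  U = 180 + 4·664 = 2836
  Q = 264 − 5·2836 = -13916
Option 1 (G + 41):
  G = 159 + 41 = 200
  Z = 101
  W = 103
  A = 89 + 200 − 2·101 + 6·103 = 705
  U = 180 + 4·705 = 3000
  Q = 264 − 5·3000 = -14736
ΔQ = -14736 − (-13916) = -820; ΔA = 705 − 664 = 41
Score = (-4)·(-820) + 3·41 = 3403

3403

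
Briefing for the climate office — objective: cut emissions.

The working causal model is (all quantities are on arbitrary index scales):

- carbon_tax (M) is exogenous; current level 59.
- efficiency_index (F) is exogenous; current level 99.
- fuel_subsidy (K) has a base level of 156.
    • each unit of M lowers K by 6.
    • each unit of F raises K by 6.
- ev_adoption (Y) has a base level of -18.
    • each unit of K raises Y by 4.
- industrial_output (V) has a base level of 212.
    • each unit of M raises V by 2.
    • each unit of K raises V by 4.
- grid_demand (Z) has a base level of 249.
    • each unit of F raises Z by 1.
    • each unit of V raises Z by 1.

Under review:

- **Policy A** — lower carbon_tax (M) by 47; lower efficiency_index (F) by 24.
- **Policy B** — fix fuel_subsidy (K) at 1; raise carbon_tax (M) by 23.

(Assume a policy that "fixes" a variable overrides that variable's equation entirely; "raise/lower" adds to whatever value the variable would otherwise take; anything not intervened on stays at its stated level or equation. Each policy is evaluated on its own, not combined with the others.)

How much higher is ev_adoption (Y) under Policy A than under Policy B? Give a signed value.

2132

Policy A (M − 47, F − 24):
  M = 59 − 47 = 12
  F = 99 − 24 = 75
  K = 156 − 6·12 + 6·75 = 534
  Y = -18 + 4·534 = 2118
Policy B (K := 1, M + 23):
  M = 59 + 23 = 82
  F = 99
  K = 1
  Y = -18 + 4·1 = -14
Y: 2118 − (-14) = 2132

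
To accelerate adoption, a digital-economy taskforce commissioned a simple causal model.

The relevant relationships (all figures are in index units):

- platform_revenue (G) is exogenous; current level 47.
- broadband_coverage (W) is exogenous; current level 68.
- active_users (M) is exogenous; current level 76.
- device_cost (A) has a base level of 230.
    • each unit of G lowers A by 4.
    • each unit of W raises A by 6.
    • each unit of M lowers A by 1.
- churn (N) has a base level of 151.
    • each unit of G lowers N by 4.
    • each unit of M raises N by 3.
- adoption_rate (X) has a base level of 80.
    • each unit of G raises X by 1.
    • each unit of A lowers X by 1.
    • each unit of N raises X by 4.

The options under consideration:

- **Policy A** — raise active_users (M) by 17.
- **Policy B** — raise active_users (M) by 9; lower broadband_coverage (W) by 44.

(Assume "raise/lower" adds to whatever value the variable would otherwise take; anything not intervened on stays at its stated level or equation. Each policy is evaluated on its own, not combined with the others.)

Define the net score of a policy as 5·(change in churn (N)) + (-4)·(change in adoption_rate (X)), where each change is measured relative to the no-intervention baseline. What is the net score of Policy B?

Baseline:
  G = 47
  W = 68
  M = 76
  A = 230 − 4·47 + 6·68 − 76 = 374
  N = 151 − 4·47 + 3·76 = 191
  X = 80 + 47 − 374 + 4·191 = 517
Policy B (M + 9, W − 44):
  G = 47
  W = 68 − 44 = 24
  M = 76 + 9 = 85
  A = 230 − 4·47 + 6·24 − 85 = 101
  N = 151 − 4·47 + 3·85 = 218
  X = 80 + 47 − 101 + 4·218 = 898
ΔN = 218 − 191 = 27; ΔX = 898 − 517 = 381
Score = 5·27 + (-4)·381 = -1389

-1389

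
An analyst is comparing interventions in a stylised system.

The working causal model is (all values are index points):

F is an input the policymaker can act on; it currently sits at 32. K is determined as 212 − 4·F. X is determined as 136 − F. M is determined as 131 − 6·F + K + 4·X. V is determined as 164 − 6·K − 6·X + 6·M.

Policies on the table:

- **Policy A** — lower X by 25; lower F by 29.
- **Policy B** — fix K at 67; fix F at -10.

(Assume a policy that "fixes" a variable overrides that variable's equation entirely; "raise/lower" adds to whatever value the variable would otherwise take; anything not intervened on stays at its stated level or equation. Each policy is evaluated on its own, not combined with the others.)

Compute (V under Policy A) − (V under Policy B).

Policy A (X − 25, F − 29):
  F = 32 − 29 = 3
  K = 212 − 4·3 = 200
  X = 136 − 3 (−25 from intervention) = 108
  M = 131 − 6·3 + 200 + 4·108 = 745
  V = 164 − 6·200 − 6·108 + 6·745 = 2786
Policy B (K := 67, F := -10):
  F = -10
  K = 67
  X = 136 − (-10) = 146
  M = 131 − 6·(-10) + 67 + 4·146 = 842
  V = 164 − 6·67 − 6·146 + 6·842 = 3938
V: 2786 − 3938 = -1152

-1152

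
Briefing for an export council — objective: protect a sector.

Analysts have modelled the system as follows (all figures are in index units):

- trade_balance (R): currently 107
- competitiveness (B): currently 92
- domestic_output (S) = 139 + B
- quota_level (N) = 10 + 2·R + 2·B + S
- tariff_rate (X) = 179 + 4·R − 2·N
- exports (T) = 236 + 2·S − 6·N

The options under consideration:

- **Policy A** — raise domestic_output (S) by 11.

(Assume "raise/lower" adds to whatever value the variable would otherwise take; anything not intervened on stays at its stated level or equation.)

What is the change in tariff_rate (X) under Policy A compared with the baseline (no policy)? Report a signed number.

Baseline:
  R = 107
  B = 92
  S = 139 + 92 = 231
  N = 10 + 2·107 + 2·92 + 231 = 639
  X = 179 + 4·107 − 2·639 = -671
Policy A (S + 11):
  R = 107
  B = 92
  S = 139 + 92 (+11 from intervention) = 242
  N = 10 + 2·107 + 2·92 + 242 = 650
  X = 179 + 4·107 − 2·650 = -693
Change in X: -693 − (-671) = -22

-22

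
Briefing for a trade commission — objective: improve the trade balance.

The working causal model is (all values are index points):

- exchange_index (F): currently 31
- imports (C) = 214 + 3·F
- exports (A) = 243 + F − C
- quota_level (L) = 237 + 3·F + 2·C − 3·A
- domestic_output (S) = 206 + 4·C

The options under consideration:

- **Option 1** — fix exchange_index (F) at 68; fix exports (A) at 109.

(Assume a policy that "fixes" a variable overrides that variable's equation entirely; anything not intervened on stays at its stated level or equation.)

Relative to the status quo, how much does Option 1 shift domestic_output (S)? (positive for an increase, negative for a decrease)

Baseline:
  F = 31
  C = 214 + 3·31 = 307
  S = 206 + 4·307 = 1434
Option 1 (F := 68, A := 109):
  F = 68
  C = 214 + 3·68 = 418
  S = 206 + 4·418 = 1878
Change in S: 1878 − 1434 = 444

444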